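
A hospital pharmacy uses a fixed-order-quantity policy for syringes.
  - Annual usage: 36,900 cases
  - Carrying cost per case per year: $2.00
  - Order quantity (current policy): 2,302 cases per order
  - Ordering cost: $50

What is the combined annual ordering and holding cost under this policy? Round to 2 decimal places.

$3,103.48

Ordering: D/Q × S = 36,900/2,302 × $50 = $801.48
Holding:  Q/2 × H = 2,302/2 × $2 = $2,302.00
Total = $801.48 + $2,302.00 = $3,103.48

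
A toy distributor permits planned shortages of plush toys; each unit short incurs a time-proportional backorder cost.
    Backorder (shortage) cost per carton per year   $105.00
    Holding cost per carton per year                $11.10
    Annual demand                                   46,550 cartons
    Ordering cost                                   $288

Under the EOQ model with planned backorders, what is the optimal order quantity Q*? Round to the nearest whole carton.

1,634 cartons

Q* = √(2DS/H) · √((H + b)/b)
   = √(2 × 46,550 × 288 / 11.1) · √((11.1 + 105) / 105)
   = 1,554.210 × 1.0515 ≈ 1,634.30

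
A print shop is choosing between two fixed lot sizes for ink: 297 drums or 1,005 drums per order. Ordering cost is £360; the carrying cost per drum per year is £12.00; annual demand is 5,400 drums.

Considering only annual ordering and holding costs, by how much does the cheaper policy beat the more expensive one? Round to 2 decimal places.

Annual cost at Q: ordering D·S/Q plus holding Q·H/2.
TC(297) = (5,400/297)×360 + (297/2)×12 = £8,327.45
TC(1,005) = (5,400/1,005)×360 + (1,005/2)×12 = £7,964.33
|ΔTC| = |£8,327.45 − £7,964.33| = £363.13

£363.13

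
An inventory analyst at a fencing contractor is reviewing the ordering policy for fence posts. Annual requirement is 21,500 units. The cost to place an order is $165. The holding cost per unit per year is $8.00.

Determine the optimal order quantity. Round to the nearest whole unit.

Q* = √(2·D·S / H) = √(2·21,500·165 / 8) = √886,875.0 ≈ 941.74

942 units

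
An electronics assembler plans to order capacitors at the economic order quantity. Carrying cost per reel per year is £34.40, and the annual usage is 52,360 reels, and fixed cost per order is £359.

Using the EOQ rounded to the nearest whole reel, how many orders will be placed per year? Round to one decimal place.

2DS/H = 2·52,360·359/34.4 = 1,092,862.79
EOQ = √1,092,862.79 ≈ 1,045.40 → Q = 1,045
Orders per year = D/Q = 52,360 / 1,045 = 50.105

50.1 orders per year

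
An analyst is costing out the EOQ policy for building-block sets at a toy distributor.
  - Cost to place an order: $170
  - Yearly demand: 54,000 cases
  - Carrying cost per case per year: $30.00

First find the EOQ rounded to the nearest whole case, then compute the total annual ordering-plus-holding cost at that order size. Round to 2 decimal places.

EOQ = √(2DS/H) = √(2 × 54,000 × 170 / 30)
    = √(612,000.00) ≈ 782.30 → Q = 782 cases
Ordering: D/Q × S = 54,000/782 × $170 = $11,739.13
Holding:  Q/2 × H = 782/2 × $30 = $11,730.00
Total = $11,739.13 + $11,730.00 = $23,469.13

$23,469.13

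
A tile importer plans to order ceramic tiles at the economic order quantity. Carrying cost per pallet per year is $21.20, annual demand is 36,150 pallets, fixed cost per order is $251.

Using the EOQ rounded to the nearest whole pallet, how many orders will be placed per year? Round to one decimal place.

39.1 orders per year

Q* = √(2·D·S / H) = √(2·36,150·251 / 21.2) = √856,004.7 ≈ 925.21 → Q = 925
N = D/Q = 36,150/925 ≈ 39.081 orders/yr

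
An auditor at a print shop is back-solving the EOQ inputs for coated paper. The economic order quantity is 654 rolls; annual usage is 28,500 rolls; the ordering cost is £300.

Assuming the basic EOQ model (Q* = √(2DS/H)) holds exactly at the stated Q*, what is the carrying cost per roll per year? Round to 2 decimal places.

Since Q* = (2DS/H)^½, squaring gives Q*²·H = 2DS.
H = 2DS / Q² = 2 × 28,500 × 300 / 654² = 39.9798

£39.98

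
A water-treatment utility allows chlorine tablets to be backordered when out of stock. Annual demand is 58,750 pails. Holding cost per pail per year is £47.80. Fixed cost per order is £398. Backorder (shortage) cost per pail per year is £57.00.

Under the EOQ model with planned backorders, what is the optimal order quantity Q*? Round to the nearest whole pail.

1,341 pails

Basic EOQ = √(2·58,750·398/47.8) = 989.114
Backorder adjustment √((H+b)/b) = √((47.8+57)/57) = 1.3559
Q* = 989.114 × 1.3559 ≈ 1,341.19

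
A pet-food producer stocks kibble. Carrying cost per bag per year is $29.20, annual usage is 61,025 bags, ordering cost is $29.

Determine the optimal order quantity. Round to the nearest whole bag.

348 bags

2DS/H = 2·61,025·29/29.2 = 121,214.04
EOQ = √121,214.04 ≈ 348.16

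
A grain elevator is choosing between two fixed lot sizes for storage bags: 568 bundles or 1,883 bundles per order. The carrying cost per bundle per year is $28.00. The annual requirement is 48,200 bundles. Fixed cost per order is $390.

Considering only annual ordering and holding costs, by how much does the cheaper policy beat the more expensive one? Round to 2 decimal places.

$4,702.06

For each Q, cost = (D/Q)·S + (Q/2)·H.
TC(568) = (48,200/568)×390 + (568/2)×28 = $41,047.07
TC(1,883) = (48,200/1,883)×390 + (1,883/2)×28 = $36,345.01
Lots of 1,883 are cheaper by $4,702.06.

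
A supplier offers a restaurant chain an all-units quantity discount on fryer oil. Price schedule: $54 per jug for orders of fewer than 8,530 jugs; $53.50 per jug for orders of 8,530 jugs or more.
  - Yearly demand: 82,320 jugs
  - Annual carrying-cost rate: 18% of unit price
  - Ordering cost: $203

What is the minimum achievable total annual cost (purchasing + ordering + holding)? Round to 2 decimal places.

H₁ = 18%×$54 = $9.7200;  H₂ = 18%×$53.50 = $9.6300
EOQ₁ = √(2×82,320×203/9.7200) = 1,854.31  (< 8,530, feasible at tier 1)
EOQ₂ = √(2×82,320×203/9.6300) = 1,862.96  (< 8,530 → use Q = 8,530 at tier-2 price)
TC(tier 1 (EOQ₁), Q≈1,854.3) = $4,463,303.90
TC(tier 2, Q≈8,530.0) = $4,447,151.03
Minimum at tier 2: $4,447,151.03

$4,447,151.03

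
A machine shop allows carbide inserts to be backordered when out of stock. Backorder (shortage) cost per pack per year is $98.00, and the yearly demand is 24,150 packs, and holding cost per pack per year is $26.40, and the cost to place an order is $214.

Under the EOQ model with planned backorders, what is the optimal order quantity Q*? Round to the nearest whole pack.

705 packs

Q* = √(2DS/H) · √((H + b)/b)
   = √(2 × 24,150 × 214 / 26.4) · √((26.4 + 98) / 98)
   = 625.718 × 1.1267 ≈ 704.98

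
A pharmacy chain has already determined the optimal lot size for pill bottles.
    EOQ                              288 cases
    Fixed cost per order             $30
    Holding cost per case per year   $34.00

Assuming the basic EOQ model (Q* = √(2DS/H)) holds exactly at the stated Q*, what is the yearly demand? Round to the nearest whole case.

From Q* = √(2DS/H) ⇒ Q*² = 2DS/H.
D = Q²H / (2S) = 288² × 34 / (2 × 30) = 47,001.60

47,002 cases per year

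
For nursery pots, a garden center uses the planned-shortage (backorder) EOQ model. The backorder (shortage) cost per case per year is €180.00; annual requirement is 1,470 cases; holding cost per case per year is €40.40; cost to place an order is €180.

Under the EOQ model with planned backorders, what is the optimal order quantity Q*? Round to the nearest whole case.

127 cases

Q* = √(2DS/H) · √((H + b)/b)
   = √(2 × 1,470 × 180 / 40.4) · √((40.4 + 180) / 180)
   = 114.451 × 1.1065 ≈ 126.65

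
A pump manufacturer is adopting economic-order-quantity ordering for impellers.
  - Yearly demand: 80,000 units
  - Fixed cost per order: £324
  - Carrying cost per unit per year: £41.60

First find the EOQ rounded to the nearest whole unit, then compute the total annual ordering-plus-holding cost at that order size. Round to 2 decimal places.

Optimal lot size Q* = (2 × 80,000 × £324 / £41.6)^½ ≈ 1,116.31 → Q = 1,116 units
Orders/yr = 80,000/1,116 = 71.685; ordering cost = 71.685 × £324 = £23,225.81
Average inventory = 1,116/2 = 558; holding cost = 558 × £41.6 = £23,212.80
Total = £23,225.81 + £23,212.80 = £46,438.61

£46,438.61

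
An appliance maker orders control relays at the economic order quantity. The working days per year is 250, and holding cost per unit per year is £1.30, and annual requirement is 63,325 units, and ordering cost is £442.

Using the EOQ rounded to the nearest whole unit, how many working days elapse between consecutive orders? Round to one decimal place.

2DS/H = 2·63,325·442/1.3 = 43,061,000.00
EOQ = √43,061,000.00 ≈ 6,562.09 → Q = 6,562 units
Cycle time = (working days × Q)/D = (250 × 6,562) / 63,325 = 25.906 days

25.9 days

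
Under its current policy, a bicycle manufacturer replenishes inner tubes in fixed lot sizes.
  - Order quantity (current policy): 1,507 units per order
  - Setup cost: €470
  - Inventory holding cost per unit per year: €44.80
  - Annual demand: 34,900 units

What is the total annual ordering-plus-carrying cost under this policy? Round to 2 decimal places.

€44,641.34

Ordering: D/Q × S = 34,900/1,507 × €470 = €10,884.54
Holding:  Q/2 × H = 1,507/2 × €44.8 = €33,756.80
Total = €10,884.54 + €33,756.80 = €44,641.34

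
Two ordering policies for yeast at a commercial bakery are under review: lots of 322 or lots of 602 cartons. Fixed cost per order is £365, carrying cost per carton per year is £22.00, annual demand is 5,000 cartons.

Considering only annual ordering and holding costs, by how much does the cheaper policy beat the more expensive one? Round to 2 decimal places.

For each Q, cost = (D/Q)·S + (Q/2)·H.
TC(322) = (5,000/322)×365 + (322/2)×22 = £9,209.70
TC(602) = (5,000/602)×365 + (602/2)×22 = £9,653.56
Lots of 322 are cheaper by £443.86.

£443.86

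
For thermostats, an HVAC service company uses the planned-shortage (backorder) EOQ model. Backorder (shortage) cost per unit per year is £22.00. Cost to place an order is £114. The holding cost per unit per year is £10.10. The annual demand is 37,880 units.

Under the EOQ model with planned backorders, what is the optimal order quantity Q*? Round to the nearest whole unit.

1,117 units

Q* = √(2DS/H) · √((H + b)/b)
   = √(2 × 37,880 × 114 / 10.1) · √((10.1 + 22) / 22)
   = 924.723 × 1.2079 ≈ 1,117.00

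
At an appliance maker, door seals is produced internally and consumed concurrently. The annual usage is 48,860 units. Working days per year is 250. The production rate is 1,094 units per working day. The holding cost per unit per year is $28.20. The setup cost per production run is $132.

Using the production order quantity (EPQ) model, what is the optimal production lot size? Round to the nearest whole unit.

746 units

d = 48,860/250 = 195.4400 units/day;  effective holding cost H(1 − d/p) = 28.2·(1 − 195.4400/1094) = 23.16215
Q* = √(2DS / H_eff) = √(2·48,860·132 / 23.16215) ≈ 746.26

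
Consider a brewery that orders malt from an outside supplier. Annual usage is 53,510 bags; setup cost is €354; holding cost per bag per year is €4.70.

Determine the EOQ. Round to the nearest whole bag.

2,839 bags

Optimal lot size Q* = (2 × 53,510 × €354 / €4.7)^½ ≈ 2,839.13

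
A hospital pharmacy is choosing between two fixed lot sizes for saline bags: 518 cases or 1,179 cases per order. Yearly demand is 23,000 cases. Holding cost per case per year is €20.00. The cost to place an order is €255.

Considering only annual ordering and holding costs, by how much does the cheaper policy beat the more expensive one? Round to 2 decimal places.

TC(Q) = (D/Q)S + (Q/2)H
TC(518) = (23,000/518)×255 + (518/2)×20 = €16,502.39
TC(1,179) = (23,000/1,179)×255 + (1,179/2)×20 = €16,764.55
|ΔTC| = |€16,502.39 − €16,764.55| = €262.16

€262.16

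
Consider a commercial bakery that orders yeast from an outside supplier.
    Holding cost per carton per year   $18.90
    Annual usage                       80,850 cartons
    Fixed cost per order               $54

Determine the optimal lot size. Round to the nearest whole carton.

2DS/H = 2·80,850·54/18.9 = 462,000.00
EOQ = √462,000.00 ≈ 679.71

680 cartons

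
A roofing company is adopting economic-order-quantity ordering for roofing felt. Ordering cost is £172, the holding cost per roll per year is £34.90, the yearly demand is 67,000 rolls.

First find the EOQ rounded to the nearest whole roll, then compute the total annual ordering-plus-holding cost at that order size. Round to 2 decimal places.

Q* = √(2·D·S / H) = √(2·67,000·172 / 34.9) = √660,401.1 ≈ 812.65 → Q = 813 rolls
Ordering: D/Q × S = 67,000/813 × £172 = £14,174.66
Holding:  Q/2 × H = 813/2 × £34.9 = £14,186.85
Total = £14,174.66 + £14,186.85 = £28,361.51

£28,361.51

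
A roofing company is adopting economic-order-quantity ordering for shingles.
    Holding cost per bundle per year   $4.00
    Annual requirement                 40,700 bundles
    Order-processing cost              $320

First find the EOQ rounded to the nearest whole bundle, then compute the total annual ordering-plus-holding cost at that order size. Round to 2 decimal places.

2DS/H = 2·40,700·320/4 = 6,512,000.00
EOQ = √6,512,000.00 ≈ 2,551.86 → Q = 2,552 bundles
Orders/yr = 40,700/2,552 = 15.948; ordering cost = 15.948 × $320 = $5,103.45
Average inventory = 2,552/2 = 1276; holding cost = 1276 × $4 = $5,104.00
Total = $5,103.45 + $5,104.00 = $10,207.45

$10,207.45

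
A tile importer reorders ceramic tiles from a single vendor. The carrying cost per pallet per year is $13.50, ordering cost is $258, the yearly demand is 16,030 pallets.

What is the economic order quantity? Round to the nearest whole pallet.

783 pallets

EOQ = √(2DS/H) = √(2 × 16,030 × 258 / 13.5)
    = √(612,702.22) ≈ 782.75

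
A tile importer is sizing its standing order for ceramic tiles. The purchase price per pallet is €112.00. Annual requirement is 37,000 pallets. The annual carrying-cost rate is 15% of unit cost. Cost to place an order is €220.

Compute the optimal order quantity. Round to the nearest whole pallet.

H = i·C = 0.15 × €112 = €16.8000 per pallet-year
Optimal lot size Q* = (2 × 37,000 × €220 / €16.8)^½ ≈ 984.40

984 pallets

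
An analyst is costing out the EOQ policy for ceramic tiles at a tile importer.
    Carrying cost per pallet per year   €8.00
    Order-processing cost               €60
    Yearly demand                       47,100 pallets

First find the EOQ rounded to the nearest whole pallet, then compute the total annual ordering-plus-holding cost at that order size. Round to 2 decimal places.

€6,724.29

EOQ = √(2DS/H) = √(2 × 47,100 × 60 / 8)
    = √(706,500.00) ≈ 840.54 → Q = 841 pallets
Annual ordering cost = (D/Q)·S = (47,100/841) × 60 = €3,360.29
Annual holding cost  = (Q/2)·H = (841/2) × 8 = €3,364.00
Total = €3,360.29 + €3,364.00 = €6,724.29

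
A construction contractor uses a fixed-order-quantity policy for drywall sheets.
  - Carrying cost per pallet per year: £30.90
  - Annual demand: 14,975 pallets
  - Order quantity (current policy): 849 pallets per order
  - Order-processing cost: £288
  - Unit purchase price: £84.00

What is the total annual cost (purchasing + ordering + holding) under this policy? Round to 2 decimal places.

Annual ordering cost = (D/Q)·S = (14,975/849) × 288 = £5,079.86
Annual holding cost  = (Q/2)·H = (849/2) × 30.9 = £13,117.05
Purchase cost = D·C = 14,975 × 84 = £1,257,900.00
Total = £5,079.86 + £13,117.05 + £1,257,900.00 = £1,276,096.91

£1,276,096.91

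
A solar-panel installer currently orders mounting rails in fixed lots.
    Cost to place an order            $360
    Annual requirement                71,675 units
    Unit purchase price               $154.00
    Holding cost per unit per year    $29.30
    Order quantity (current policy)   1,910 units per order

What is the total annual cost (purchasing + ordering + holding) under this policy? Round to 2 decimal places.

Orders/yr = 71,675/1,910 = 37.526; ordering cost = 37.526 × $360 = $13,509.42
Average inventory = 1,910/2 = 955; holding cost = 955 × $29.3 = $27,981.50
Purchase cost = D·C = 71,675 × 154 = $11,037,950.00
Total = $13,509.42 + $27,981.50 + $11,037,950.00 = $11,079,440.92

$11,079,440.92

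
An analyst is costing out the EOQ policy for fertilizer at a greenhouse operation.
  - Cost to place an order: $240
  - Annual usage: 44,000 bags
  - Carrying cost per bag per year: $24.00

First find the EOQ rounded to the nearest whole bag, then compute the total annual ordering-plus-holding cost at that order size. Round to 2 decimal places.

$22,514.00

2DS/H = 2·44,000·240/24 = 880,000.00
EOQ = √880,000.00 ≈ 938.08 → Q = 938 bags
Ordering: D/Q × S = 44,000/938 × $240 = $11,258.00
Holding:  Q/2 × H = 938/2 × $24 = $11,256.00
Total = $11,258.00 + $11,256.00 = $22,514.00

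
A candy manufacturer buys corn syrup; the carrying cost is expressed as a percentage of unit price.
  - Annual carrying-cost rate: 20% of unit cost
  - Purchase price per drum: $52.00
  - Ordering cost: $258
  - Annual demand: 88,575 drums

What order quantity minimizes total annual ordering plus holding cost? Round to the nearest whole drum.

H = i·C = 0.2 × $52 = $10.4000 per drum-year
Optimal lot size Q* = (2 × 88,575 × $258 / $10.4)^½ ≈ 2,096.35

2,096 drums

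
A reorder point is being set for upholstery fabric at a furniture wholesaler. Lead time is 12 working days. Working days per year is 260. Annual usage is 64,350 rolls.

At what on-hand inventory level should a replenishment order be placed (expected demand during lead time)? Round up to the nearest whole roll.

Daily demand d = 64,350 / 260 = 247.500 rolls/day
Demand during lead time = 247.500 × 12 = 2,970.00
Reorder point = 2,970.00 → round up

2,970 rolls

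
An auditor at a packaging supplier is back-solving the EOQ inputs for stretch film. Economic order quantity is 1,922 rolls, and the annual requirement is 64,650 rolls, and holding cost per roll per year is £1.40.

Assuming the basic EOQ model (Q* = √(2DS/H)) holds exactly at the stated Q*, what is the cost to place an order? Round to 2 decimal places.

£40.00

EOQ relation: Q² = 2DS/H, so rearrange for the unknown.
S = Q²H / (2D) = 1,922² × 1.4 / (2 × 64,650) = 39.9978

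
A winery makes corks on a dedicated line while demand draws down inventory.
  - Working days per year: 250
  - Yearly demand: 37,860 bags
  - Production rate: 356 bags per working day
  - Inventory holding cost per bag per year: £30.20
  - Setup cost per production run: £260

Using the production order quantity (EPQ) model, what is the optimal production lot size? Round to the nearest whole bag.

Daily demand d = 37,860/250 = 151.440; p = 356; 1 − d/p = 0.57461
EPQ = √(2DS / (H(1 − d/p)))
    = √(2 × 37,860 × 260 / (30.2 × 0.57461)) ≈ 1,065.13

1,065 bags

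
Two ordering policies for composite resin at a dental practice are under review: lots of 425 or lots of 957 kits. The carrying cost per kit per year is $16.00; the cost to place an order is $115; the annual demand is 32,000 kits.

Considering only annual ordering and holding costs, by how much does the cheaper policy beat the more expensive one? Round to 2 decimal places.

Annual cost at Q: ordering D·S/Q plus holding Q·H/2.
TC(425) = (32,000/425)×115 + (425/2)×16 = $12,058.82
TC(957) = (32,000/957)×115 + (957/2)×16 = $11,501.35
Lots of 957 are cheaper by $557.47.

$557.47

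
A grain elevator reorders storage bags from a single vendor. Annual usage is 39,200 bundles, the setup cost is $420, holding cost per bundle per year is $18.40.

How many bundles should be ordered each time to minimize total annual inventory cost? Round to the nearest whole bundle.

EOQ = √(2DS/H) = √(2 × 39,200 × 420 / 18.4)
    = √(1,789,565.22) ≈ 1,337.75

1,338 bundles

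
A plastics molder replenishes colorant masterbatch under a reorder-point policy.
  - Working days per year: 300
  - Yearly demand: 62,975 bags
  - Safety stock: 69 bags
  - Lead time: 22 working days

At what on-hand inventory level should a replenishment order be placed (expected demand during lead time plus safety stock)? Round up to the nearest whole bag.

Daily demand d = 62,975 / 300 = 209.917 bags/day
Demand during lead time = 209.917 × 22 = 4,618.17
Reorder point = 4,618.17 + 69 = 4,687.17 → round up

4,688 bags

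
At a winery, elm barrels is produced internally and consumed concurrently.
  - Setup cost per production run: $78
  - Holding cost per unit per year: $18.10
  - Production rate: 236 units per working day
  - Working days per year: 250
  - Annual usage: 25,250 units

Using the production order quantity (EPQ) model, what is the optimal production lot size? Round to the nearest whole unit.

617 units

d = 25,250/250 = 101.0000 units/day;  effective holding cost H(1 − d/p) = 18.1·(1 − 101.0000/236) = 10.35381
Q* = √(2DS / H_eff) = √(2·25,250·78 / 10.35381) ≈ 616.80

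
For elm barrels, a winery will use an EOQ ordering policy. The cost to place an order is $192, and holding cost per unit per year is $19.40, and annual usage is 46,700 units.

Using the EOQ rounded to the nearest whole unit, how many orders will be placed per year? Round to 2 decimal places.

Optimal lot size Q* = (2 × 46,700 × $192 / $19.4)^½ ≈ 961.44 → Q = 961
N = D/Q = 46,700/961 ≈ 48.595 orders/yr

48.60 orders per year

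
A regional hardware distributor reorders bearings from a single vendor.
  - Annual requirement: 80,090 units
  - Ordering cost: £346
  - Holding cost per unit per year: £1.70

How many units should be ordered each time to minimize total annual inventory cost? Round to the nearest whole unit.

5,710 units

Optimal lot size Q* = (2 × 80,090 × £346 / £1.7)^½ ≈ 5,709.76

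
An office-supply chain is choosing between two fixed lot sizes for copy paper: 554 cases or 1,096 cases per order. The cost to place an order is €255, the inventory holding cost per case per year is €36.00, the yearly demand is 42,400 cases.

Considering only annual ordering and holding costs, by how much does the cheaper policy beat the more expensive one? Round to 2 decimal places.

€104.72

Annual cost at Q: ordering D·S/Q plus holding Q·H/2.
TC(554) = (42,400/554)×255 + (554/2)×36 = €29,488.25
TC(1,096) = (42,400/1,096)×255 + (1,096/2)×36 = €29,592.96
Lots of 554 are cheaper by €104.72.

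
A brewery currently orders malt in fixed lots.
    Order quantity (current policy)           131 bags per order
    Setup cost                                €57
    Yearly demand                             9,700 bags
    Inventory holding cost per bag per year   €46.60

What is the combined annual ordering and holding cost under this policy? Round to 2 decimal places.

€7,272.91

Orders/yr = 9,700/131 = 74.046; ordering cost = 74.046 × €57 = €4,220.61
Average inventory = 131/2 = 65.5; holding cost = 65.5 × €46.6 = €3,052.30
Total = €4,220.61 + €3,052.30 = €7,272.91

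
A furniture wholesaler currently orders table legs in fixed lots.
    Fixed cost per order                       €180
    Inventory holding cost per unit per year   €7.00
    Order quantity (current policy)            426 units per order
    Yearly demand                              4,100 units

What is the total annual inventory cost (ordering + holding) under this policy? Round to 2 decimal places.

Ordering: D/Q × S = 4,100/426 × €180 = €1,732.39
Holding:  Q/2 × H = 426/2 × €7 = €1,491.00
Total = €1,732.39 + €1,491.00 = €3,223.39

€3,223.39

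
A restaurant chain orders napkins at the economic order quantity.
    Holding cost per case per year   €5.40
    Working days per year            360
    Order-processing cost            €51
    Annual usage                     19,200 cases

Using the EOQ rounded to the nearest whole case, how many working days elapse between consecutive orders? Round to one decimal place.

2DS/H = 2·19,200·51/5.4 = 362,666.67
EOQ = √362,666.67 ≈ 602.22 → Q = 602 cases
T = Q/D × 360 days = 602/19,200 × 360 = 11.287 days

11.3 days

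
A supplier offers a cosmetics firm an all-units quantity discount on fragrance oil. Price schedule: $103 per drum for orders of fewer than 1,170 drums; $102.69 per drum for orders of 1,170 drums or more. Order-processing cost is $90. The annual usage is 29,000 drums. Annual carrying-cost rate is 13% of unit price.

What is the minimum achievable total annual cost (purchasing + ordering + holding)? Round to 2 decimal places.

$2,988,050.34

H₁ = 13%×$103 = $13.3900;  H₂ = 13%×$102.69 = $13.3497
EOQ₁ = √(2×29,000×90/13.3900) = 624.37  (< 1,170, feasible at tier 1)
EOQ₂ = √(2×29,000×90/13.3497) = 625.32  (< 1,170 → use Q = 1,170 at tier-2 price)
TC(tier 1 (EOQ₁), Q≈624.4) = $2,995,360.37
TC(tier 2, Q≈1,170.0) = $2,988,050.34
Minimum at tier 2: $2,988,050.34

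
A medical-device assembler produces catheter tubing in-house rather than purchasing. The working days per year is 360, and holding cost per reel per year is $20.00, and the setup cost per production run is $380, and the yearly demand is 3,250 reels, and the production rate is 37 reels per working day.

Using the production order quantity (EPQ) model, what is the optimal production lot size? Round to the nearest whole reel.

Daily demand d = 3,250/360 = 9.028; p = 37; 1 − d/p = 0.75601
EPQ = √(2DS / (H(1 − d/p)))
    = √(2 × 3,250 × 380 / (20 × 0.75601)) ≈ 404.18

404 reels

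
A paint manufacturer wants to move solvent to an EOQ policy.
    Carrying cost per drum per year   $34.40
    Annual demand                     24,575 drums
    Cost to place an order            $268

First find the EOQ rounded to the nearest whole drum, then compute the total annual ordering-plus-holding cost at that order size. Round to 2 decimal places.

2DS/H = 2·24,575·268/34.4 = 382,912.79
EOQ = √382,912.79 ≈ 618.80 → Q = 619 drums
Ordering: D/Q × S = 24,575/619 × $268 = $10,639.90
Holding:  Q/2 × H = 619/2 × $34.4 = $10,646.80
Total = $10,639.90 + $10,646.80 = $21,286.70

$21,286.70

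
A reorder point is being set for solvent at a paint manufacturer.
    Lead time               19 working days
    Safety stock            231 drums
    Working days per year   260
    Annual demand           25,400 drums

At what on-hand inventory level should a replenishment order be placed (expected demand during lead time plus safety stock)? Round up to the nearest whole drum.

2,088 drums

Daily demand d = 25,400 / 260 = 97.692 drums/day
Demand during lead time = 97.692 × 19 = 1,856.15
Reorder point = 1,856.15 + 231 = 2,087.15 → round up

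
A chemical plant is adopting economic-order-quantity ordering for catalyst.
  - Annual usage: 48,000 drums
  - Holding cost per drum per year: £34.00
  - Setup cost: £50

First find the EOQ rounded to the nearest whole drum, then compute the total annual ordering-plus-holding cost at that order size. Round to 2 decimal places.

EOQ = √(2DS/H) = √(2 × 48,000 × 50 / 34)
    = √(141,176.47) ≈ 375.73 → Q = 376 drums
Ordering: D/Q × S = 48,000/376 × £50 = £6,382.98
Holding:  Q/2 × H = 376/2 × £34 = £6,392.00
Total = £6,382.98 + £6,392.00 = £12,774.98

£12,774.98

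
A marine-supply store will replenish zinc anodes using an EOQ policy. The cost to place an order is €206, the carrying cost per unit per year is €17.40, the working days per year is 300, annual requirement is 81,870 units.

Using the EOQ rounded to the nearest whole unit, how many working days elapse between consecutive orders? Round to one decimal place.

5.1 days

2DS/H = 2·81,870·206/17.4 = 1,938,531.03
EOQ = √1,938,531.03 ≈ 1,392.31 → Q = 1,392 units
Days between orders = 300 / (D/Q) = 300 / 58.815 ≈ 5.101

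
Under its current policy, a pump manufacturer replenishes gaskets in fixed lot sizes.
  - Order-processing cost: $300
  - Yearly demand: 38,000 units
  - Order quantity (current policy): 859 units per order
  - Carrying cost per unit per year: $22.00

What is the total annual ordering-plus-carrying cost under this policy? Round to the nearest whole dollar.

$22,720

Ordering: D/Q × S = 38,000/859 × $300 = $13,271.25
Holding:  Q/2 × H = 859/2 × $22 = $9,449.00
Total = $13,271.25 + $9,449.00 = $22,720.25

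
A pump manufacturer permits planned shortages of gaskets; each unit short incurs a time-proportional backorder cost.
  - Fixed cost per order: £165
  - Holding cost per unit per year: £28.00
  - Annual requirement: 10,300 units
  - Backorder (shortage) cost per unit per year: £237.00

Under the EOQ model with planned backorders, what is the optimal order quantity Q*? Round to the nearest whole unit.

Basic EOQ = √(2·10,300·165/28) = 348.415
Backorder adjustment √((H+b)/b) = √((28+237)/237) = 1.0574
Q* = 348.415 × 1.0574 ≈ 368.42

368 units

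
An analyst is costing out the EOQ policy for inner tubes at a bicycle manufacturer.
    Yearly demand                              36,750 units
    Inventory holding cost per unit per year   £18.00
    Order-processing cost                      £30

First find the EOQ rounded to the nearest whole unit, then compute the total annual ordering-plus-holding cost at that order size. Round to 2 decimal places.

2DS/H = 2·36,750·30/18 = 122,500.00
EOQ = √122,500.00 ≈ 350.00 → Q = 350 units
Ordering: D/Q × S = 36,750/350 × £30 = £3,150.00
Holding:  Q/2 × H = 350/2 × £18 = £3,150.00
Total = £3,150.00 + £3,150.00 = £6,300.00

£6,300.00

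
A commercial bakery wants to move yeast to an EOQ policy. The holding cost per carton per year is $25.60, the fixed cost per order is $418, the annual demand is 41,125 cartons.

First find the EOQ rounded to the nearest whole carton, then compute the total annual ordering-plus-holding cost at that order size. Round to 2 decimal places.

$29,667.17

2DS/H = 2·41,125·418/25.6 = 1,342,988.28
EOQ = √1,342,988.28 ≈ 1,158.87 → Q = 1,159 cartons
Orders/yr = 41,125/1,159 = 35.483; ordering cost = 35.483 × $418 = $14,831.97
Average inventory = 1,159/2 = 579.5; holding cost = 579.5 × $25.6 = $14,835.20
Total = $14,831.97 + $14,835.20 = $29,667.17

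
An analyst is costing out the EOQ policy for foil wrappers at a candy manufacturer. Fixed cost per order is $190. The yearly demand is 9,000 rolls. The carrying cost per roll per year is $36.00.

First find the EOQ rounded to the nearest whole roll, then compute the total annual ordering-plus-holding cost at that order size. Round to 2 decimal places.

Q* = √(2·D·S / H) = √(2·9,000·190 / 36) = √95,000.0 ≈ 308.22 → Q = 308 rolls
Annual ordering cost = (D/Q)·S = (9,000/308) × 190 = $5,551.95
Annual holding cost  = (Q/2)·H = (308/2) × 36 = $5,544.00
Total = $5,551.95 + $5,544.00 = $11,095.95

$11,095.95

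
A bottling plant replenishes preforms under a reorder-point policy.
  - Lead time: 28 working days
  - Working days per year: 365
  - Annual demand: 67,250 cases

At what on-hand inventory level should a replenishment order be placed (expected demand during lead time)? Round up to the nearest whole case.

Daily demand d = 67,250 / 365 = 184.247 cases/day
Demand during lead time = 184.247 × 28 = 5,158.90
Reorder point = 5,158.90 → round up

5,159 cases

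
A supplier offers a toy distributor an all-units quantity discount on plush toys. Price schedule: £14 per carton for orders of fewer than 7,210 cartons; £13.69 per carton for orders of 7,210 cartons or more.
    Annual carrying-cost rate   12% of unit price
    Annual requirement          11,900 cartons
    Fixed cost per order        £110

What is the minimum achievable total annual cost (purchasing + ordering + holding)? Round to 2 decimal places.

£168,697.20

H₁ = 12%×£14 = £1.6800;  H₂ = 12%×£13.69 = £1.6428
EOQ₁ = √(2×11,900×110/1.6800) = 1,248.33  (< 7,210, feasible at tier 1)
EOQ₂ = √(2×11,900×110/1.6428) = 1,262.39  (< 7,210 → use Q = 7,210 at tier-2 price)
TC(tier 1 (EOQ₁), Q≈1,248.3) = £168,697.20
TC(tier 2, Q≈7,210.0) = £169,014.85
Minimum at tier 1 (EOQ₁): £168,697.20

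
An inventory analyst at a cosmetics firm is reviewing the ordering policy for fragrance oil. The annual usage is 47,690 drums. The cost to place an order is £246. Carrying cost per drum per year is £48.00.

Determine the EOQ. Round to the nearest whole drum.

699 drums

Q* = √(2·D·S / H) = √(2·47,690·246 / 48) = √488,822.5 ≈ 699.16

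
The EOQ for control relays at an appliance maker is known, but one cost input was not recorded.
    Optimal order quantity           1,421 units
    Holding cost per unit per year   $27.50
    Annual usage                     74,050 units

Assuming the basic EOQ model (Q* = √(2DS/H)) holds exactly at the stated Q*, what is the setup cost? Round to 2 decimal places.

$374.94

EOQ relation: Q² = 2DS/H, so rearrange for the unknown.
S = Q²H / (2D) = 1,421² × 27.5 / (2 × 74,050) = 374.9435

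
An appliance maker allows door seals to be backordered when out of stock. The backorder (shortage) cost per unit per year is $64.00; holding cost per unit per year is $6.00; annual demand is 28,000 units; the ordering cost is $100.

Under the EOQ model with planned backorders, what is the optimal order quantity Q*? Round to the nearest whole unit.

Basic EOQ = √(2·28,000·100/6) = 966.092
Backorder adjustment √((H+b)/b) = √((6+64)/64) = 1.0458
Q* = 966.092 × 1.0458 ≈ 1,010.36

1,010 units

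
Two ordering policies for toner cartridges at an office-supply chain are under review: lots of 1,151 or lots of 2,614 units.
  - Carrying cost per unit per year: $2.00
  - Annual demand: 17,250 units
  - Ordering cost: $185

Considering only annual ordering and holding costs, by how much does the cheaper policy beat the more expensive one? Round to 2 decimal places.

$88.76

Annual cost at Q: ordering D·S/Q plus holding Q·H/2.
TC(1,151) = (17,250/1,151)×185 + (1,151/2)×2 = $3,923.59
TC(2,614) = (17,250/2,614)×185 + (2,614/2)×2 = $3,834.83
|ΔTC| = |$3,923.59 − $3,834.83| = $88.76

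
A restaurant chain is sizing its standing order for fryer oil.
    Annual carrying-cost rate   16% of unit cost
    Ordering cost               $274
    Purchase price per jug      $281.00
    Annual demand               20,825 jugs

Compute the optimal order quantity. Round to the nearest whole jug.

Holding cost per jug per year: H = 16% × $281 = $44.9600
Optimal lot size Q* = (2 × 20,825 × $274 / $44.96)^½ ≈ 503.81

504 jugs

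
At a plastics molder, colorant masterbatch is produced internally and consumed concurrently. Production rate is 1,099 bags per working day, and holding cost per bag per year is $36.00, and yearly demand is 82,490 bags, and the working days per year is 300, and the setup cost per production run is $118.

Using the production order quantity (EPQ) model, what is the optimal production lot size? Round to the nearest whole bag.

849 bags

Daily demand d = 82,490/300 = 274.967; p = 1099; 1 − d/p = 0.74980
EPQ = √(2DS / (H(1 − d/p)))
    = √(2 × 82,490 × 118 / (36 × 0.74980)) ≈ 849.24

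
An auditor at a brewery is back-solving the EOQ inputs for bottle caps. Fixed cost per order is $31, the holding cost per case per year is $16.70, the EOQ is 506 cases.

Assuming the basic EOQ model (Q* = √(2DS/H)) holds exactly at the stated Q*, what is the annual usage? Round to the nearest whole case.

Since Q* = (2DS/H)^½, squaring gives Q*²·H = 2DS.
D = Q²H / (2S) = 506² × 16.7 / (2 × 31) = 68,964.54

68,965 cases per year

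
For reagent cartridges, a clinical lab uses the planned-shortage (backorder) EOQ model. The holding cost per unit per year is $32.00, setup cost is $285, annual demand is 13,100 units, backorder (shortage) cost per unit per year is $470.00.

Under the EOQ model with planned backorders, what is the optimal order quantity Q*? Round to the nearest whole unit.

Q* = √(2DS/H) · √((H + b)/b)
   = √(2 × 13,100 × 285 / 32) · √((32 + 470) / 470)
   = 483.057 × 1.0335 ≈ 499.23

499 units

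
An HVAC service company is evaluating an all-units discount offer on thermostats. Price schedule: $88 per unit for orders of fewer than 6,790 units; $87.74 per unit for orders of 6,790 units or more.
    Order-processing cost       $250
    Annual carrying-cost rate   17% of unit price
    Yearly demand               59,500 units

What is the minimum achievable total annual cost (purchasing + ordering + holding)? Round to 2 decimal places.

H₁ = 17%×$88 = $14.9600;  H₂ = 17%×$87.74 = $14.9158
EOQ₁ = √(2×59,500×250/14.9600) = 1,410.19  (< 6,790, feasible at tier 1)
EOQ₂ = √(2×59,500×250/14.9158) = 1,412.28  (< 6,790 → use Q = 6,790 at tier-2 price)
TC(tier 1 (EOQ₁), Q≈1,410.2) = $5,257,096.45
TC(tier 2, Q≈6,790.0) = $5,273,359.86
Minimum at tier 1 (EOQ₁): $5,257,096.45

$5,257,096.45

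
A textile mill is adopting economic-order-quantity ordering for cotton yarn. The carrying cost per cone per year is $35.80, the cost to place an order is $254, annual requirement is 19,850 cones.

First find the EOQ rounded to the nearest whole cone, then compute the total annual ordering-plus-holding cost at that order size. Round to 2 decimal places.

$19,000.00

Q* = √(2·D·S / H) = √(2·19,850·254 / 35.8) = √281,670.4 ≈ 530.73 → Q = 531 cones
Orders/yr = 19,850/531 = 37.382; ordering cost = 37.382 × $254 = $9,495.10
Average inventory = 531/2 = 265.5; holding cost = 265.5 × $35.8 = $9,504.90
Total = $9,495.10 + $9,504.90 = $19,000.00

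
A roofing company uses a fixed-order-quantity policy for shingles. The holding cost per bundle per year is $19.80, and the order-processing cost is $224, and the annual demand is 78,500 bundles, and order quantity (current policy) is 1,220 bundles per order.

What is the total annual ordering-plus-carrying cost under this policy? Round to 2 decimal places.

$26,491.11

Ordering: D/Q × S = 78,500/1,220 × $224 = $14,413.11
Holding:  Q/2 × H = 1,220/2 × $19.8 = $12,078.00
Total = $14,413.11 + $12,078.00 = $26,491.11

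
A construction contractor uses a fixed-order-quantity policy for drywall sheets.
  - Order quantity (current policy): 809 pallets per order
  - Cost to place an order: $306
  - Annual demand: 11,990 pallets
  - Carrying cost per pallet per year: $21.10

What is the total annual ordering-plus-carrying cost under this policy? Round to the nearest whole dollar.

$13,070

Orders/yr = 11,990/809 = 14.821; ordering cost = 14.821 × $306 = $4,535.15
Average inventory = 809/2 = 404.5; holding cost = 404.5 × $21.1 = $8,534.95
Total = $4,535.15 + $8,534.95 = $13,070.10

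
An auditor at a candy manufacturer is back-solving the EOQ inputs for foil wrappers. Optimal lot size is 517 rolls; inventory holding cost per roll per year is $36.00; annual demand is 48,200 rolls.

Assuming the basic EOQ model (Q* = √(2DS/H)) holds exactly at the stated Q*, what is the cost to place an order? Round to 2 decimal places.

$99.82

From Q* = √(2DS/H) ⇒ Q*² = 2DS/H.
S = Q²H / (2D) = 517² × 36 / (2 × 48,200) = 99.8175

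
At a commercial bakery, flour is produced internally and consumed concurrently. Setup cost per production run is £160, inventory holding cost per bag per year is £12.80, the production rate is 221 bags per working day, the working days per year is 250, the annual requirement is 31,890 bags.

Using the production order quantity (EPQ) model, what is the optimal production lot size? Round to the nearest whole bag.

1,373 bags

Daily demand d = 31,890/250 = 127.560; p = 221; 1 − d/p = 0.42281
EPQ = √(2DS / (H(1 − d/p)))
    = √(2 × 31,890 × 160 / (12.8 × 0.42281)) ≈ 1,373.18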